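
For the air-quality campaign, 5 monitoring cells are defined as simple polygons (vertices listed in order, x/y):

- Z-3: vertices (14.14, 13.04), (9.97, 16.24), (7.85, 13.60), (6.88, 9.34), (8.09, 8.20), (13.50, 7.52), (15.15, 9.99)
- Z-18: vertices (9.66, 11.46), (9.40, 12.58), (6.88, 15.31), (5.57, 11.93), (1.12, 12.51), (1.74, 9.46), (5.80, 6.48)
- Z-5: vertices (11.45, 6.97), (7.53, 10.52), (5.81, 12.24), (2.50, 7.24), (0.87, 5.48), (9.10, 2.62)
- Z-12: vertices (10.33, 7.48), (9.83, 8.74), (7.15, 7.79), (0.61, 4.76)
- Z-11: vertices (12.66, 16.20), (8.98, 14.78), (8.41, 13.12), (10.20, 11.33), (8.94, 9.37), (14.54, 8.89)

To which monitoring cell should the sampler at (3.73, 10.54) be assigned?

Z-18

Cast a ray rightward from (3.73, 10.54). For each polygon, the edges (by vertex number in listed order) whose endpoints lie on opposite sides of y = 10.54, where each meets that height, and whether that is right or left of the point:
Z-3: 3–4 at x≈7.153 (right), 7–1 at x≈14.968 (right) → 2 crossings.
Z-18: 5–6 at x≈1.520 (left), 7–1 at x≈8.947 (right) → 1 crossing.
Z-5: 2–3 at x≈7.510 (right), 3–4 at x≈4.685 (right) → 2 crossings.
Z-12: no edge straddles that height → 0 crossings.
Z-11: 4–5 at x≈9.692 (right), 6–1 at x≈14.116 (right) → 2 crossings.
Only Z-18 has an odd count, so the point is inside Z-18.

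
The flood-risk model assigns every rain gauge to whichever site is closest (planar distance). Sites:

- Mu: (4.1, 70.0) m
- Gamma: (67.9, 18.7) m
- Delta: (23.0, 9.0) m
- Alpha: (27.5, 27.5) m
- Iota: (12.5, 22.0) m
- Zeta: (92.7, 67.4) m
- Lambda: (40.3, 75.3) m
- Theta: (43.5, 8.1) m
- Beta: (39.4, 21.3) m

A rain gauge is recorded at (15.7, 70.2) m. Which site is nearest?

Squared distances to each site:
Mu: 134.600; Gamma: 5377.090; Delta: 3798.730; Alpha: 1962.530; Iota: 2333.480; Zeta: 5936.840; Lambda: 631.170; Theta: 4629.250; Beta: 2952.900.
Minimum at Mu.

Mu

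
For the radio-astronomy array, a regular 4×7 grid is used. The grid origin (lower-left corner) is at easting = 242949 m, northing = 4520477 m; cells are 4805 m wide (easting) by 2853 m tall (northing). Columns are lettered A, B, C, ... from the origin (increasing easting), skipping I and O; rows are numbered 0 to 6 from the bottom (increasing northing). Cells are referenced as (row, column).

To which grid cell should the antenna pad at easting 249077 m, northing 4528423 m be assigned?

(2, B)

Column index: ⌊(249077 − 242949) / 4805⌋ = ⌊1.275⌋ = 1 → column B
Row offset from origin: ⌊(4528423 − 4520477) / 2853⌋ = ⌊2.785⌋ = 2 → row 2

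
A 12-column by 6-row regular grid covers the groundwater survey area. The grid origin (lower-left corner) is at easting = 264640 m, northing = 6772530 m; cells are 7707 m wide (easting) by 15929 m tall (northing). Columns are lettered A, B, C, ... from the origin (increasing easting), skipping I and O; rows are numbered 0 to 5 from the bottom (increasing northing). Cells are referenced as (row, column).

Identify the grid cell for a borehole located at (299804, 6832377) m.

(3, E)

Column index: ⌊(299804 − 264640) / 7707⌋ = ⌊4.563⌋ = 4 → column E
Row offset from origin: ⌊(6832377 − 6772530) / 15929⌋ = ⌊3.757⌋ = 3 → row 3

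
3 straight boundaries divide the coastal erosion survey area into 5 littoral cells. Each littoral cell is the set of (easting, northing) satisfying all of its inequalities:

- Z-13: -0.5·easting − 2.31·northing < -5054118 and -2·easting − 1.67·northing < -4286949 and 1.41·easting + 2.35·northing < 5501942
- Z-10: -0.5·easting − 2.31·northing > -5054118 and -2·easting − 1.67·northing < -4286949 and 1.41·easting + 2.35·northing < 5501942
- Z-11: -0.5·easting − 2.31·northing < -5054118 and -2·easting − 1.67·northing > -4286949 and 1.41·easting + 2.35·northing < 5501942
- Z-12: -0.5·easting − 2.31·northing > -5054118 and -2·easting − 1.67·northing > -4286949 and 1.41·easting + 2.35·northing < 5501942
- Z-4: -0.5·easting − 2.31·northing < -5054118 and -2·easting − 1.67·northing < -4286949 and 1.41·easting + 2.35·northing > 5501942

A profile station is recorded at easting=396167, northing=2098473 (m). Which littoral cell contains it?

Z-10

-0.5·396167 − 2.31·2098473 = -5045556.130, which is > -5054118
-2·396167 − 1.67·2098473 = -4296783.910, which is < -4286949
1.41·396167 + 2.35·2098473 = 5490007.020, which is < 5501942
This sign pattern matches Z-10.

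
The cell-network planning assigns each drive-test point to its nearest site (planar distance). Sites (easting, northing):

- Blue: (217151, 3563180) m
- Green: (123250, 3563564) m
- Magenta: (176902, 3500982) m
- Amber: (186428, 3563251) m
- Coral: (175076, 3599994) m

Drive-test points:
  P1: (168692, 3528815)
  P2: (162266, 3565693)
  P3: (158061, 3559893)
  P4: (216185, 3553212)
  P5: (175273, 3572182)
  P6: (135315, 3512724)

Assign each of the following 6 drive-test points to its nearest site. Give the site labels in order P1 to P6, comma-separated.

P1 → Magenta (d²=842079989.00)
P2 → Amber (d²=589765608.00)
P3 → Amber (d²=815962853.00)
P4 → Blue (d²=100294180.00)
P5 → Amber (d²=204196786.00)
P6 → Magenta (d²=1867353133.00)

Magenta, Amber, Amber, Blue, Amber, Magenta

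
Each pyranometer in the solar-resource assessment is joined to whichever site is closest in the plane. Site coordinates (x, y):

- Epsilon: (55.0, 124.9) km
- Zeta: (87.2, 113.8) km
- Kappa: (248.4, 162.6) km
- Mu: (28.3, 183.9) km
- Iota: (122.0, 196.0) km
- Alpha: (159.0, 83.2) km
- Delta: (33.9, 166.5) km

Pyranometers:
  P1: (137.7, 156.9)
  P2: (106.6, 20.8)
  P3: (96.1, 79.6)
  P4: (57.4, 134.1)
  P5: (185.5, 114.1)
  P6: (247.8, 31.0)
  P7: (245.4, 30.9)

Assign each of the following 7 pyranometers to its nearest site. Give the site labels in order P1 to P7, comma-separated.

P1 → Iota (d²=1775.30)
P2 → Alpha (d²=6639.52)
P3 → Zeta (d²=1248.85)
P4 → Epsilon (d²=90.40)
P5 → Alpha (d²=1657.06)
P6 → Alpha (d²=10610.28)
P7 → Alpha (d²=10200.25)

Iota, Alpha, Zeta, Epsilon, Alpha, Alpha, Alpha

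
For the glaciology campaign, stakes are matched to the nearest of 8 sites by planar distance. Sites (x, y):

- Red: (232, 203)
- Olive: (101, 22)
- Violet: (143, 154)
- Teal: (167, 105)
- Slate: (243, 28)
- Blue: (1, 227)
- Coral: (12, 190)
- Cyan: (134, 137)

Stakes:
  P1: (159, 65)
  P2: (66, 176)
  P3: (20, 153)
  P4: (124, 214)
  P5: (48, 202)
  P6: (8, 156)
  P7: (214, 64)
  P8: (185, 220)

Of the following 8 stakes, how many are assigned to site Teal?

P1 → Teal
P2 → Coral
P3 → Coral
P4 → Violet
P5 → Coral
P6 → Coral
P7 → Slate
P8 → Red
1 of the 8 goes to Teal.

1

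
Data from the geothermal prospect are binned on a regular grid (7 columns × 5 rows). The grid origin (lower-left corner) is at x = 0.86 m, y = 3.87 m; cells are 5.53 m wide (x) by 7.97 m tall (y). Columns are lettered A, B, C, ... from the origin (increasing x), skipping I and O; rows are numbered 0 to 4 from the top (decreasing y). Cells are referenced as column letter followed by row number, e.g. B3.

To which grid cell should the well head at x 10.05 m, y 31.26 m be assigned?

Column index: ⌊(10.05 − 0.86) / 5.53⌋ = ⌊1.662⌋ = 1 → column B
Row offset from origin: ⌊(31.26 − 3.87) / 7.97⌋ = ⌊3.437⌋ = 3 → row 1 (counted from top)

B1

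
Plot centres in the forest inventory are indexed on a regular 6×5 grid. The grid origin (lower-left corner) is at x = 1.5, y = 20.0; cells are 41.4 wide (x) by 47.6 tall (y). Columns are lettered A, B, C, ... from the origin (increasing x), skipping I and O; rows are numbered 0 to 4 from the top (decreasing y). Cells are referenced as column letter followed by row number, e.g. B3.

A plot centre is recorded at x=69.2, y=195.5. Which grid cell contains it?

B1

Column index: ⌊(69.2 − 1.5) / 41.4⌋ = ⌊1.635⌋ = 1 → column B
Row offset from origin: ⌊(195.5 − 20.0) / 47.6⌋ = ⌊3.687⌋ = 3 → row 1 (counted from top)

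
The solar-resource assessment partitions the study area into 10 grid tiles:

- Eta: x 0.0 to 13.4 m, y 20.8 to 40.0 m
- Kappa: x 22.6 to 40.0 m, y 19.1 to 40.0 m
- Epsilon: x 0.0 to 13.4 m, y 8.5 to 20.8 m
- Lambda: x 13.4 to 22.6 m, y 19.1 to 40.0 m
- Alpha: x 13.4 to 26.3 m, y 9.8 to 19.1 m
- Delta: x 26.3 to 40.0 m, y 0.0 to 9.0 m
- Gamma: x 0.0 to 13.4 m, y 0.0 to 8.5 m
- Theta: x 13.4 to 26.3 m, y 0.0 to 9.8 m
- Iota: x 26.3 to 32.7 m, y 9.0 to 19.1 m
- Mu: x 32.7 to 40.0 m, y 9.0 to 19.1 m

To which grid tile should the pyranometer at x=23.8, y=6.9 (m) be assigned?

The point has x = 23.8 and y = 6.9.
Only Theta satisfies 13.4 ≤ x ≤ 26.3 and 0.0 ≤ y ≤ 9.8.

Theta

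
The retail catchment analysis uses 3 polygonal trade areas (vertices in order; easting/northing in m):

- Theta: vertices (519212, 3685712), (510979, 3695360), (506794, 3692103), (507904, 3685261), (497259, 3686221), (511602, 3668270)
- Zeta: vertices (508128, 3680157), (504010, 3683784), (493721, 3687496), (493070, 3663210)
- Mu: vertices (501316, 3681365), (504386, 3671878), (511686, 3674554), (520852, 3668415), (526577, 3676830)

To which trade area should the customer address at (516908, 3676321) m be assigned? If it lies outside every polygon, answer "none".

Cast a ray rightward from (516908, 3676321). For each polygon, the edges (by vertex number in listed order) whose endpoints lie on opposite sides of northing = 3676321, where each meets that height, and whether that is right or left of the point:
Theta: 5–6 at easting≈505169.2 (left), 6–1 at easting≈515114.7 (left) → 0 crossings.
Zeta: 3–4 at easting≈493421.4 (left), 4–1 at easting≈504719.6 (left) → 0 crossings.
Mu: 1–2 at easting≈502948.2 (left), 4–5 at easting≈526230.7 (right) → 1 crossing.
Only Mu has an odd count, so the point is inside Mu.

Mu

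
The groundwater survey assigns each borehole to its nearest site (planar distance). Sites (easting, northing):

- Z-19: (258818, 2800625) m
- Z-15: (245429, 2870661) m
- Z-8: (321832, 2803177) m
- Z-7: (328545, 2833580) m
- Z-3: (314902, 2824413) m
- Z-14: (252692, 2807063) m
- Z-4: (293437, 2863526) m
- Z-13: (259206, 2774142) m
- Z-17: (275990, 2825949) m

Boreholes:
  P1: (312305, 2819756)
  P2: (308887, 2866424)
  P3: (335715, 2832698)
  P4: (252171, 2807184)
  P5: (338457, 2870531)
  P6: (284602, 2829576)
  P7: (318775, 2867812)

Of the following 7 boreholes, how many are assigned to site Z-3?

1

P1 → Z-3
P2 → Z-4
P3 → Z-7
P4 → Z-14
P5 → Z-7
P6 → Z-17
P7 → Z-4
1 of the 7 goes to Z-3.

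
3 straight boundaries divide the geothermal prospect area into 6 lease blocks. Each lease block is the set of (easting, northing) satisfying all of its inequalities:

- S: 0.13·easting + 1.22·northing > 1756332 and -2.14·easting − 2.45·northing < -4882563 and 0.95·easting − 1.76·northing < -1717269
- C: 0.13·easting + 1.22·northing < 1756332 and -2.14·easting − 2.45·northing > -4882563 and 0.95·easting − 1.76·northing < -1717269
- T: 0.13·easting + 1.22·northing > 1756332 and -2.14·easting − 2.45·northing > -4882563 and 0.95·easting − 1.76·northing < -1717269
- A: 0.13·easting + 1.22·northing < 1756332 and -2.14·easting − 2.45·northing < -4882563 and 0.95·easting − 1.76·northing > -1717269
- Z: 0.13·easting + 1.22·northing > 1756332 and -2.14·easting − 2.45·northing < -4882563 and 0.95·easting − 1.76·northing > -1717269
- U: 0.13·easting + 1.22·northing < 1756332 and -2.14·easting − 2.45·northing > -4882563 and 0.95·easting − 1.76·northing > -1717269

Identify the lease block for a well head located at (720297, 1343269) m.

U

0.13·720297 + 1.22·1343269 = 1732426.790, which is < 1756332
-2.14·720297 − 2.45·1343269 = -4832444.630, which is > -4882563
0.95·720297 − 1.76·1343269 = -1679871.290, which is > -1717269
This sign pattern matches U.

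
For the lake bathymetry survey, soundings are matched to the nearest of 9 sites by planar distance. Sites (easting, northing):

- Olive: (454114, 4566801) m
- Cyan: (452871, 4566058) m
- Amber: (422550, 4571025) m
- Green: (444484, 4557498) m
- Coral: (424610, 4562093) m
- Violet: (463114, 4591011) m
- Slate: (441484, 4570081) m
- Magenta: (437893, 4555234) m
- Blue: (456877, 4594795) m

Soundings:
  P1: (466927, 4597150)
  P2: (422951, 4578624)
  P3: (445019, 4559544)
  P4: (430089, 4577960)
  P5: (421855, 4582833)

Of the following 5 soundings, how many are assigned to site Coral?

P1 → Violet
P2 → Amber
P3 → Green
P4 → Amber
P5 → Amber
0 of the 5 go to Coral.

0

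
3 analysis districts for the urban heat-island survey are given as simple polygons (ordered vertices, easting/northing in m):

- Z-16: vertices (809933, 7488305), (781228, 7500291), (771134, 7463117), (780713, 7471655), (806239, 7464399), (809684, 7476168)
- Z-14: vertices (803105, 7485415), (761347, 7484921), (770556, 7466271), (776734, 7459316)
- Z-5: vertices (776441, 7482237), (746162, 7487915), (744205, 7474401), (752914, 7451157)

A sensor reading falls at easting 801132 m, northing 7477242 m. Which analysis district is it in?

Z-16

Cast a ray rightward from (801132, 7477242). For each polygon, the edges (by vertex number in listed order) whose endpoints lie on opposite sides of northing = 7477242, where each meets that height, and whether that is right or left of the point:
Z-16: 2–3 at easting≈774969.4 (left), 6–1 at easting≈809706.0 (right) → 1 crossing.
Z-14: 2–3 at easting≈765138.7 (left), 4–1 at easting≈794846.8 (left) → 0 crossings.
Z-5: 2–3 at easting≈744616.4 (left), 4–1 at easting≈772659.9 (left) → 0 crossings.
Only Z-16 has an odd count, so the point is inside Z-16.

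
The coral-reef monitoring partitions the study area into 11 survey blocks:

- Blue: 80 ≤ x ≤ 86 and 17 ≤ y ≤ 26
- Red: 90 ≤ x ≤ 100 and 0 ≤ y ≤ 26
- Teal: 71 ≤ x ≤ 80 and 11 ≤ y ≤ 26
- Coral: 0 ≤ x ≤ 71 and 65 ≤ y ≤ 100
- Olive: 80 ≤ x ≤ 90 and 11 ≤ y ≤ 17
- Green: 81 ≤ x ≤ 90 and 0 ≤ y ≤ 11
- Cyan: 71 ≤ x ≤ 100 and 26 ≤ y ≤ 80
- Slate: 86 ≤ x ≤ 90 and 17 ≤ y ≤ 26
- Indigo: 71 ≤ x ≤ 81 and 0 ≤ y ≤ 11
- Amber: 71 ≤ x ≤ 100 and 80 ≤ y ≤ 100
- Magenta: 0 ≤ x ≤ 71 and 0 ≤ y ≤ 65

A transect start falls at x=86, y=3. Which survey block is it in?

The point has x = 86 and y = 3.
Only Green satisfies 81 ≤ x ≤ 90 and 0 ≤ y ≤ 11.

Green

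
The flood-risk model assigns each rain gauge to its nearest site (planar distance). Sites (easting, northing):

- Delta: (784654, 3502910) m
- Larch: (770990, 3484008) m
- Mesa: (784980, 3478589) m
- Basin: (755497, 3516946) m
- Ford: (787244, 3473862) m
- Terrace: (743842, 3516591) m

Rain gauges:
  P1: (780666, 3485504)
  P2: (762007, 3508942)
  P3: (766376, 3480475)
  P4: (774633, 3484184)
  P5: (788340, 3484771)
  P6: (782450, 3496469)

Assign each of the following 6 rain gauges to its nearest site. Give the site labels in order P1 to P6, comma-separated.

P1 → Mesa (d²=66427821.00)
P2 → Basin (d²=106444116.00)
P3 → Larch (d²=33771085.00)
P4 → Larch (d²=13302425.00)
P5 → Mesa (d²=49506724.00)
P6 → Delta (d²=46344097.00)

Mesa, Basin, Larch, Larch, Mesa, Delta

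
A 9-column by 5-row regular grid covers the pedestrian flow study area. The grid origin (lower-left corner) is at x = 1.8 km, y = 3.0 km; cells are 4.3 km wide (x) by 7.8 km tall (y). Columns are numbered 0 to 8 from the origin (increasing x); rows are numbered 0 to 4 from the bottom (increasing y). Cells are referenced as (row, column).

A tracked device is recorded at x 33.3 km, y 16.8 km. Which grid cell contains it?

(1, 7)

Column index: ⌊(33.3 − 1.8) / 4.3⌋ = ⌊7.326⌋ = 7
Row offset from origin: ⌊(16.8 − 3.0) / 7.8⌋ = ⌊1.769⌋ = 1 → row 1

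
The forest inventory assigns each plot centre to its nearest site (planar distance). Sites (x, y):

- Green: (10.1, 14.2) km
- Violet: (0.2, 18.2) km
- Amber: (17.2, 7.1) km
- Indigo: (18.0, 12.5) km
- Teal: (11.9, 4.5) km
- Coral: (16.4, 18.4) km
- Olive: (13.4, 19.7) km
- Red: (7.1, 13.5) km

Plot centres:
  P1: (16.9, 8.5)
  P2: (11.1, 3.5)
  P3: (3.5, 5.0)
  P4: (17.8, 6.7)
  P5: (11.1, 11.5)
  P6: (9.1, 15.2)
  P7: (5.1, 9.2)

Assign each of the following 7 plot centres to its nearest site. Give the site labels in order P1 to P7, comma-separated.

P1 → Amber (d²=2.05)
P2 → Teal (d²=1.64)
P3 → Teal (d²=70.81)
P4 → Amber (d²=0.52)
P5 → Green (d²=8.29)
P6 → Green (d²=2.00)
P7 → Red (d²=22.49)

Amber, Teal, Teal, Amber, Green, Green, Red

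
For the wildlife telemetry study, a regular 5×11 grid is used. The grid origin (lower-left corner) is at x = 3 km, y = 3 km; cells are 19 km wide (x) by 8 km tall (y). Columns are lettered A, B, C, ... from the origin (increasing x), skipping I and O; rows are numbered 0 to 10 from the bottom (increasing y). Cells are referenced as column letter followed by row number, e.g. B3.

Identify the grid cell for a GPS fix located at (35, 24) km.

Column index: ⌊(35 − 3) / 19⌋ = ⌊1.684⌋ = 1 → column B
Row offset from origin: ⌊(24 − 3) / 8⌋ = ⌊2.625⌋ = 2 → row 2

B2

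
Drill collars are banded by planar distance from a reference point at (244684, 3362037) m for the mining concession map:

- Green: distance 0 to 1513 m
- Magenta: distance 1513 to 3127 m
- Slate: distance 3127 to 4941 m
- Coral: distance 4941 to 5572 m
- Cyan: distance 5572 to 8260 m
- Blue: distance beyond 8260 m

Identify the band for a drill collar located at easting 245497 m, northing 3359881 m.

Distance = √((245497−244684)² + (3359881−3362037)²) = √(660969.000 + 4648336.000) = 2304.193 m.
1513 ≤ 2304.193 < 3127 → Magenta.

Magenta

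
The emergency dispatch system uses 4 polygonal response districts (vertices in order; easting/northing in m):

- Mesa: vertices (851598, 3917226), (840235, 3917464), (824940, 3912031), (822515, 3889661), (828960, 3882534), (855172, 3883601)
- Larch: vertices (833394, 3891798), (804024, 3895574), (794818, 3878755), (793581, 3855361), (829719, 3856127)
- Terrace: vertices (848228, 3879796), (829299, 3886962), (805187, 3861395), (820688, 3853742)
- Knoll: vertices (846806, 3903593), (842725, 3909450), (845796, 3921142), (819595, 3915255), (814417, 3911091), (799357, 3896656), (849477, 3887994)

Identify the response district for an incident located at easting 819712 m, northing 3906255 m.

Knoll

Cast a ray rightward from (819712, 3906255). For each polygon, the edges (by vertex number in listed order) whose endpoints lie on opposite sides of northing = 3906255, where each meets that height, and whether that is right or left of the point:
Mesa: 3–4 at easting≈824313.9 (right), 6–1 at easting≈852764.1 (right) → 2 crossings.
Larch: no edge straddles that height → 0 crossings.
Terrace: no edge straddles that height → 0 crossings.
Knoll: 1–2 at easting≈844951.2 (right), 5–6 at easting≈809371.6 (left) → 1 crossing.
Only Knoll has an odd count, so the point is inside Knoll.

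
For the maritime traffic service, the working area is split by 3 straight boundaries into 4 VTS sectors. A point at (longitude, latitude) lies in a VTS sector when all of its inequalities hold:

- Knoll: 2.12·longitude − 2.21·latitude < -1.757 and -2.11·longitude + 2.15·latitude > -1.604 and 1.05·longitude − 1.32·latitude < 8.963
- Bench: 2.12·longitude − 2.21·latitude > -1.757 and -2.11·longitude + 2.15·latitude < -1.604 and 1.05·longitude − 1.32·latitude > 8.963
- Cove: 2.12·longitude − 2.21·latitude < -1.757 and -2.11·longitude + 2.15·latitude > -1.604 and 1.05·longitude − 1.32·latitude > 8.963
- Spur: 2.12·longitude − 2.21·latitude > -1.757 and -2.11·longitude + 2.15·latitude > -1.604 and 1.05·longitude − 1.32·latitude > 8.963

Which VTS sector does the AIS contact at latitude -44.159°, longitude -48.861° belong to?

2.12·-48.861 − 2.21·-44.159 = -5.994, which is < -1.757
-2.11·-48.861 + 2.15·-44.159 = 8.155, which is > -1.604
1.05·-48.861 − 1.32·-44.159 = 6.986, which is < 8.963
This sign pattern matches Knoll.

Knoll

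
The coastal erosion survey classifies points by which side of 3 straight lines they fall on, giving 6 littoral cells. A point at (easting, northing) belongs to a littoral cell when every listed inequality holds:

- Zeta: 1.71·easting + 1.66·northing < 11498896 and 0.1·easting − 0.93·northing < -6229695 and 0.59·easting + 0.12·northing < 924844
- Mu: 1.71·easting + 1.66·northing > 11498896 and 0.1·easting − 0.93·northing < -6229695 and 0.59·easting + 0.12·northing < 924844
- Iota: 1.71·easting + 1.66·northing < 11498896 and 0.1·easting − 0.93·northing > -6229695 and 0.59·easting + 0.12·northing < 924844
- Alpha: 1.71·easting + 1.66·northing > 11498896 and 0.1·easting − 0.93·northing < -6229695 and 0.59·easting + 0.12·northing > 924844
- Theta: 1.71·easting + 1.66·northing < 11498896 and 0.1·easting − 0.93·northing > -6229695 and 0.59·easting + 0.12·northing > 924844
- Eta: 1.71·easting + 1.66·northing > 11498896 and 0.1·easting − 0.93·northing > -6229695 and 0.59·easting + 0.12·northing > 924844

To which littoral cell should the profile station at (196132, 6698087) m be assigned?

1.71·196132 + 1.66·6698087 = 11454210.140, which is < 11498896
0.1·196132 − 0.93·6698087 = -6209607.710, which is > -6229695
0.59·196132 + 0.12·6698087 = 919488.320, which is < 924844
This sign pattern matches Iota.

Iota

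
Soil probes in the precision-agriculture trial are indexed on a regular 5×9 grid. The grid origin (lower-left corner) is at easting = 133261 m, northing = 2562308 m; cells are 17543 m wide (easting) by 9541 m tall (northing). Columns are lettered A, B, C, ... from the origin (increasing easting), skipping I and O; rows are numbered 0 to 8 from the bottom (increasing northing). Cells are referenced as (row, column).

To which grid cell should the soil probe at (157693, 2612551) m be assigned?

Column index: ⌊(157693 − 133261) / 17543⌋ = ⌊1.393⌋ = 1 → column B
Row offset from origin: ⌊(2612551 − 2562308) / 9541⌋ = ⌊5.266⌋ = 5 → row 5

(5, B)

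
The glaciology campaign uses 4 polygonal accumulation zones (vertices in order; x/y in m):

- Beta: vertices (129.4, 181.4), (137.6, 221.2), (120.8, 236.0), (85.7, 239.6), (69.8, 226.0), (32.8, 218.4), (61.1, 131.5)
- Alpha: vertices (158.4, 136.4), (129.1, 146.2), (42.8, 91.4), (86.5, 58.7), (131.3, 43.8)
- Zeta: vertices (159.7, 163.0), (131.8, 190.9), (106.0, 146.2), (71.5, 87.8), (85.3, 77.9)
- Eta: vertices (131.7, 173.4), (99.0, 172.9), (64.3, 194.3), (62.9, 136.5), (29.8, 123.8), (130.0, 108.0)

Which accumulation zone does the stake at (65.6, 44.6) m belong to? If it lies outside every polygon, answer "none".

Cast a ray rightward from (65.6, 44.6). For each polygon, the edges (by vertex number in listed order) whose endpoints lie on opposite sides of y = 44.6, where each meets that height, and whether that is right or left of the point:
Beta: no edge straddles that height → 0 crossings.
Alpha: 4–5 at x≈128.89 (right), 5–1 at x≈131.53 (right) → 2 crossings.
Zeta: no edge straddles that height → 0 crossings.
Eta: no edge straddles that height → 0 crossings.
All counts are even, so the point lies outside every listed polygon.

none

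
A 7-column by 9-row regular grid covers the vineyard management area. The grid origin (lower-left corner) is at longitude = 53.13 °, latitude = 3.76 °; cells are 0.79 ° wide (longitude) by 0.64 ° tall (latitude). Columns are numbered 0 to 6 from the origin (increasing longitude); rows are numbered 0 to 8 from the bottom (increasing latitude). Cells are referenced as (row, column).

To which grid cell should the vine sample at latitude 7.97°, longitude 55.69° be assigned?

Column index: ⌊(55.69 − 53.13) / 0.79⌋ = ⌊3.241⌋ = 3
Row offset from origin: ⌊(7.97 − 3.76) / 0.64⌋ = ⌊6.578⌋ = 6 → row 6

(6, 3)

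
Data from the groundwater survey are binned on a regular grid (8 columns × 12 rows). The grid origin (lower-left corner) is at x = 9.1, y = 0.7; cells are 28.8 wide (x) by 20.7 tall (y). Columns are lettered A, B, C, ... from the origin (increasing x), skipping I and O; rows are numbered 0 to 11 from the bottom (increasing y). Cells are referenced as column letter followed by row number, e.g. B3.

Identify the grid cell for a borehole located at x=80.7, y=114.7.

C5

Column index: ⌊(80.7 − 9.1) / 28.8⌋ = ⌊2.486⌋ = 2 → column C
Row offset from origin: ⌊(114.7 − 0.7) / 20.7⌋ = ⌊5.507⌋ = 5 → row 5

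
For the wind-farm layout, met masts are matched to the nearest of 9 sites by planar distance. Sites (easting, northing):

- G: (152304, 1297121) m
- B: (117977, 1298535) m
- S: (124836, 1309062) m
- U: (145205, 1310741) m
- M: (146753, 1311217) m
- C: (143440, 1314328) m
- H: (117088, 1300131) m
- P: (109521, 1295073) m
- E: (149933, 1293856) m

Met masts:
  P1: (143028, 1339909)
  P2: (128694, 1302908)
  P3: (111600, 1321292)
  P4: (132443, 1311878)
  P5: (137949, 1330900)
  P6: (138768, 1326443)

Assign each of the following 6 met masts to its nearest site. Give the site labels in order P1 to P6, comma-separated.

C, S, S, S, C, C

P1 → C (d²=654557305.00)
P2 → S (d²=52755880.00)
P3 → S (d²=324764596.00)
P4 → S (d²=65796305.00)
P5 → C (d²=304782265.00)
P6 → C (d²=168600809.00)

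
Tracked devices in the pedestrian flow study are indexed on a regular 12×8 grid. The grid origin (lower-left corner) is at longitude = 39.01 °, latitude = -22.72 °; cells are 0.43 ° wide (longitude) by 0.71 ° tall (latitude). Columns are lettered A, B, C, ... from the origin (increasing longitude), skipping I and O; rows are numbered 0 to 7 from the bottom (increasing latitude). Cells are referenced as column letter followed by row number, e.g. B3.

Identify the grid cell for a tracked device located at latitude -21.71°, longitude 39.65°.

B1

Column index: ⌊(39.65 − 39.01) / 0.43⌋ = ⌊1.488⌋ = 1 → column B
Row offset from origin: ⌊(-21.71 − -22.72) / 0.71⌋ = ⌊1.423⌋ = 1 → row 1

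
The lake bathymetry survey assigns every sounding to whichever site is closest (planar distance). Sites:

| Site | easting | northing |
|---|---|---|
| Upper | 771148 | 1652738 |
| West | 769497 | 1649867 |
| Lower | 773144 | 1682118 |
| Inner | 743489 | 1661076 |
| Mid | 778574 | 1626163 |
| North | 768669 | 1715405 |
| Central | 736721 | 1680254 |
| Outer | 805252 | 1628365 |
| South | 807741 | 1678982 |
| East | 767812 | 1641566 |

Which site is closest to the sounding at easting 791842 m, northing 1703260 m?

Squared distances to each site:
Upper: 2980714120.000; West: 3350111474.000; Lower: 796599368.000; Inner: 4117502465.000; Mid: 6119987233.000; North: 684488954.000; Central: 3567600677.000; Outer: 5789089125.000; South: 842199485.000; East: 4383590536.000.
Minimum at North.

North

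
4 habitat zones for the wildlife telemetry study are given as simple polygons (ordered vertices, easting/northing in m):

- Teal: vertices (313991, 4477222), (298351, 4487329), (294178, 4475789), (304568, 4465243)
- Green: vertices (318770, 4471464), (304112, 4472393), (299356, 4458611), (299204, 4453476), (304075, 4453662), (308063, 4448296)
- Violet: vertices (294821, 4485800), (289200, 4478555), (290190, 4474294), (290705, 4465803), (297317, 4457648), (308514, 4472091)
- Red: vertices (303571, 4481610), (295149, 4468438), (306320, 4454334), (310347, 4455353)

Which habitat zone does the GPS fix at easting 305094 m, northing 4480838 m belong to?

Cast a ray rightward from (305094, 4480838). For each polygon, the edges (by vertex number in listed order) whose endpoints lie on opposite sides of northing = 4480838, where each meets that height, and whether that is right or left of the point:
Teal: 1–2 at easting≈308395.4 (right), 2–3 at easting≈296003.8 (left) → 1 crossing.
Green: no edge straddles that height → 0 crossings.
Violet: 1–2 at easting≈290971.3 (left), 6–1 at easting≈299777.2 (left) → 0 crossings.
Red: 1–2 at easting≈303077.4 (left), 4–1 at easting≈303770.2 (left) → 0 crossings.
Only Teal has an odd count, so the point is inside Teal.

Teal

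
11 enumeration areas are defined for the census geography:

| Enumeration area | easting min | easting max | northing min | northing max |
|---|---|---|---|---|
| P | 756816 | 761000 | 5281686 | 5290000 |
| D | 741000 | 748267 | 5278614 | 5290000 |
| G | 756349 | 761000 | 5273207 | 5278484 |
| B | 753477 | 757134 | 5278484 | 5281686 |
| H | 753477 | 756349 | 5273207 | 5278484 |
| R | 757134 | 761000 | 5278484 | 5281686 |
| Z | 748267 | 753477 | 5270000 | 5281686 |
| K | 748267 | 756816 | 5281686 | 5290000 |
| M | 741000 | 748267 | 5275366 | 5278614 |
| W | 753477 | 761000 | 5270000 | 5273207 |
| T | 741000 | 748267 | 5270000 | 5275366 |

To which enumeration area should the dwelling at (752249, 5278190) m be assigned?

The point has easting = 752249 and northing = 5278190.
Only Z satisfies 748267 ≤ easting ≤ 753477 and 5270000 ≤ northing ≤ 5281686.

Z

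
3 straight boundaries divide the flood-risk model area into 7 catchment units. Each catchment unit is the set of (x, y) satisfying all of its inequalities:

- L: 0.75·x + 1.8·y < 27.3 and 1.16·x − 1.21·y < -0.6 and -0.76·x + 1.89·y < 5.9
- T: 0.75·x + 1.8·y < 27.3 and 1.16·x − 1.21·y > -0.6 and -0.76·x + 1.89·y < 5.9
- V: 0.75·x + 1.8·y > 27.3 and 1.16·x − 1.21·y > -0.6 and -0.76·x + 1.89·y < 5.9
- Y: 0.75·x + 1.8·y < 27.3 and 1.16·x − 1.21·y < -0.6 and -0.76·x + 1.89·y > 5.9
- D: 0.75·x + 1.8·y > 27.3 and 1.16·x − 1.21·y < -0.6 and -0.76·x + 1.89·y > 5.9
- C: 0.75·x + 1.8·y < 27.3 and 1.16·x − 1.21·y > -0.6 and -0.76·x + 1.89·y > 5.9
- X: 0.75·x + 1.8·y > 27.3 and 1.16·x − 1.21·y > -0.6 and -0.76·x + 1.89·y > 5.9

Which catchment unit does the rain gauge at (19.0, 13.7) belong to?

X

0.75·19.0 + 1.8·13.7 = 38.910, which is > 27.3
1.16·19.0 − 1.21·13.7 = 5.463, which is > -0.6
-0.76·19.0 + 1.89·13.7 = 11.453, which is > 5.9
This sign pattern matches X.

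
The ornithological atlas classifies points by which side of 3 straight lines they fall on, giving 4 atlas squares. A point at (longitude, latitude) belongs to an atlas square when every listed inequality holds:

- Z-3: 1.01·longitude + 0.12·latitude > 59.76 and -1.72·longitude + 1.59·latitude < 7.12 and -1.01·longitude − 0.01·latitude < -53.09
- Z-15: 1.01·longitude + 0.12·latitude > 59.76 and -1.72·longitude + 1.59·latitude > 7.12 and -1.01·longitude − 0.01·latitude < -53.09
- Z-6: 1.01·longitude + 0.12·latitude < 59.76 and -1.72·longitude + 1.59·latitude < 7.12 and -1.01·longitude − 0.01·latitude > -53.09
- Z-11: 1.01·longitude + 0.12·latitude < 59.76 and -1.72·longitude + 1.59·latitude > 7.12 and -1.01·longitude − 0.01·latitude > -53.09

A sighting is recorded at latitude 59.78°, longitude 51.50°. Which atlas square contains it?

1.01·51.50 + 0.12·59.78 = 59.189, which is < 59.76
-1.72·51.50 + 1.59·59.78 = 6.470, which is < 7.12
-1.01·51.50 − 0.01·59.78 = -52.613, which is > -53.09
This sign pattern matches Z-6.

Z-6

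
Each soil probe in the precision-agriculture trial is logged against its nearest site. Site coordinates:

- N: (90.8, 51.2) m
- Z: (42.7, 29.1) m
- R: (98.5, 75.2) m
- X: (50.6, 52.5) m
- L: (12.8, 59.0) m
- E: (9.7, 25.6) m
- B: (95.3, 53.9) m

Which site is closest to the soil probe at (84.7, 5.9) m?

N

Squared distances to each site:
N: 2089.300; Z: 2302.240; R: 4992.930; X: 3334.370; L: 7989.220; E: 6013.090; B: 2416.360.
Minimum at N.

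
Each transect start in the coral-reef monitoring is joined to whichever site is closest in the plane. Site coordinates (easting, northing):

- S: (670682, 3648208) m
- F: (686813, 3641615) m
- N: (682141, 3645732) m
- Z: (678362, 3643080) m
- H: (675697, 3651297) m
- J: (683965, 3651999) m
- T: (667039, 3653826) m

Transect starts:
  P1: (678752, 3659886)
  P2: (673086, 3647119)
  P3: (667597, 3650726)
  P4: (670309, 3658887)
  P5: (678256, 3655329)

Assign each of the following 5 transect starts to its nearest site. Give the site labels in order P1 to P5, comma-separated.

P1 → H (d²=83103946.00)
P2 → S (d²=6965137.00)
P3 → T (d²=9921364.00)
P4 → T (d²=36306621.00)
P5 → H (d²=22805505.00)

H, S, T, T, H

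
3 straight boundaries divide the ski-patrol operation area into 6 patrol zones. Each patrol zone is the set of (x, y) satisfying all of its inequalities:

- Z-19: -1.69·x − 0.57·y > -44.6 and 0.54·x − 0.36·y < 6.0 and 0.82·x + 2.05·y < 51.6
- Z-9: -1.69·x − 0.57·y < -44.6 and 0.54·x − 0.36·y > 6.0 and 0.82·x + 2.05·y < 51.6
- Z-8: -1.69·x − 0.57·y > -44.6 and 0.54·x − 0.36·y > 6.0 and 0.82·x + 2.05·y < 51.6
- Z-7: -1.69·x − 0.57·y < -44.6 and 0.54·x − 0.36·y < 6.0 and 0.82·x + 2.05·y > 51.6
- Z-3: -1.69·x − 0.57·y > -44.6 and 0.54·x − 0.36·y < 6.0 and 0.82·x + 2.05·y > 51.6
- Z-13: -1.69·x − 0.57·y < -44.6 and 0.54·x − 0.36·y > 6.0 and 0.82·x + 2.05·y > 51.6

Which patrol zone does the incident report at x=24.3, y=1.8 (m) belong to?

Z-8

-1.69·24.3 − 0.57·1.8 = -42.093, which is > -44.6
0.54·24.3 − 0.36·1.8 = 12.474, which is > 6.0
0.82·24.3 + 2.05·1.8 = 23.616, which is < 51.6
This sign pattern matches Z-8.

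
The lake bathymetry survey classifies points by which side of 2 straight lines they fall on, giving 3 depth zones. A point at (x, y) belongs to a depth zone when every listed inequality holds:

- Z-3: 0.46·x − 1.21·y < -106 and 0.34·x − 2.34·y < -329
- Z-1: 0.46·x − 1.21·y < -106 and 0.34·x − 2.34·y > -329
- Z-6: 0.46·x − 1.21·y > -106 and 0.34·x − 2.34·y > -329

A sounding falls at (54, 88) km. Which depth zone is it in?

0.46·54 − 1.21·88 = -81.640, which is > -106
0.34·54 − 2.34·88 = -187.560, which is > -329
This sign pattern matches Z-6.

Z-6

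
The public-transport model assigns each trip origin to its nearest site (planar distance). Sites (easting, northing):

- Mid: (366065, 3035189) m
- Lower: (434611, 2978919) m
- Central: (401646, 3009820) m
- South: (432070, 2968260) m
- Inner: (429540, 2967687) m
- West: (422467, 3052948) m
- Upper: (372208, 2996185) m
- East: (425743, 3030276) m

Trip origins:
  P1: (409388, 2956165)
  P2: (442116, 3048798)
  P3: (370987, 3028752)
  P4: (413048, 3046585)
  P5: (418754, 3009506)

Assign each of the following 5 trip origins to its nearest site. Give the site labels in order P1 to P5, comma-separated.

Inner, West, Mid, West, Central

P1 → Inner (d²=538859588.00)
P2 → West (d²=403305701.00)
P3 → Mid (d²=65661053.00)
P4 → West (d²=129205330.00)
P5 → Central (d²=292782260.00)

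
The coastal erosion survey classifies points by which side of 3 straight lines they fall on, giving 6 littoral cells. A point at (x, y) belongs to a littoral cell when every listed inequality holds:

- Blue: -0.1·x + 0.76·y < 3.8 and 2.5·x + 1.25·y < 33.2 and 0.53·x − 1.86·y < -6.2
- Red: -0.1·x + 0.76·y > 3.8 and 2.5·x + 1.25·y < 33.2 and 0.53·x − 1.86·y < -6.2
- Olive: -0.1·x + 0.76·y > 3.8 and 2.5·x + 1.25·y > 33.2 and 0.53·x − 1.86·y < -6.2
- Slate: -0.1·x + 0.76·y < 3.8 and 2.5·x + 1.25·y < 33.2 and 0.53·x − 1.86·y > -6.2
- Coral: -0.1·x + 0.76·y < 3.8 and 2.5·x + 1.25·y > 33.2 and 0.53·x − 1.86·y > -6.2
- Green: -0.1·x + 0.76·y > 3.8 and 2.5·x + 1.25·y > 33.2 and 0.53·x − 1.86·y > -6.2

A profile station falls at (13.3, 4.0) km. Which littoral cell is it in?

-0.1·13.3 + 0.76·4.0 = 1.710, which is < 3.8
2.5·13.3 + 1.25·4.0 = 38.250, which is > 33.2
0.53·13.3 − 1.86·4.0 = -0.391, which is > -6.2
This sign pattern matches Coral.

Coral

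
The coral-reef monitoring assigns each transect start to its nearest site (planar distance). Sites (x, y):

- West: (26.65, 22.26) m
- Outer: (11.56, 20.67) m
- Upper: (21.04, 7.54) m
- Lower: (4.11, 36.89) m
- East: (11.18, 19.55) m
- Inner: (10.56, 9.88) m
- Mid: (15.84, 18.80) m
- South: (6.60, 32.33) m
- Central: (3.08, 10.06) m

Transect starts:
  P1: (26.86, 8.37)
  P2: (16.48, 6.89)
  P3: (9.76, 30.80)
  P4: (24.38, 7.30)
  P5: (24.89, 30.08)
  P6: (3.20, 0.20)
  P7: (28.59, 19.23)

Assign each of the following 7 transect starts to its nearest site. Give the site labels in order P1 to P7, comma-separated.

Upper, Upper, South, Upper, West, Central, West

P1 → Upper (d²=34.56)
P2 → Upper (d²=21.22)
P3 → South (d²=12.33)
P4 → Upper (d²=11.21)
P5 → West (d²=64.25)
P6 → Central (d²=97.23)
P7 → West (d²=12.94)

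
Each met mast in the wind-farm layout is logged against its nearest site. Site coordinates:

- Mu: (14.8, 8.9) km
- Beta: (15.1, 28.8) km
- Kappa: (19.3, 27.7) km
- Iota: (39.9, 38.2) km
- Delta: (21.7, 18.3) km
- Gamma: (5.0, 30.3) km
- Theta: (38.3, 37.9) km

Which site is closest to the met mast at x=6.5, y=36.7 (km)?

Gamma

Squared distances to each site:
Mu: 841.730; Beta: 136.370; Kappa: 244.840; Iota: 1117.810; Delta: 569.600; Gamma: 43.210; Theta: 1012.680.
Minimum at Gamma.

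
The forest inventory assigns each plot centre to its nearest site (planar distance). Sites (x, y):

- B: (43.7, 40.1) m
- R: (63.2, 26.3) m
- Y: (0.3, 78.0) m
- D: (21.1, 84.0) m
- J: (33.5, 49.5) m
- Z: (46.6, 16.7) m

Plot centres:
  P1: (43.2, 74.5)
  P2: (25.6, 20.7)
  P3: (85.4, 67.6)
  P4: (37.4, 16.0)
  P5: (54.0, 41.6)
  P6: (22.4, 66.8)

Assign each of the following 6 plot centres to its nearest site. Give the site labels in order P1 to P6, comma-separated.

P1 → D (d²=578.66)
P2 → Z (d²=457.00)
P3 → R (d²=2198.53)
P4 → Z (d²=85.13)
P5 → B (d²=108.34)
P6 → D (d²=297.53)

D, Z, R, Z, B, D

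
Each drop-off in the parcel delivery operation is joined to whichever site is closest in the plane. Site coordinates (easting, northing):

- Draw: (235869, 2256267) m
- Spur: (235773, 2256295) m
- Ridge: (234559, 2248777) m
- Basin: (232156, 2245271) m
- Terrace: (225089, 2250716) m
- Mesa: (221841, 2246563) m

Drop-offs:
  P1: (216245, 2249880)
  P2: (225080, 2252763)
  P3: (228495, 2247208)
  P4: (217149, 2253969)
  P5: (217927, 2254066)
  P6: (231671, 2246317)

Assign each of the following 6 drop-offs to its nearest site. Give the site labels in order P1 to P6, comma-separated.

P1 → Mesa (d²=42317705.00)
P2 → Terrace (d²=4190290.00)
P3 → Basin (d²=17154890.00)
P4 → Terrace (d²=73625609.00)
P5 → Terrace (d²=62516744.00)
P6 → Basin (d²=1329341.00)

Mesa, Terrace, Basin, Terrace, Terrace, Basin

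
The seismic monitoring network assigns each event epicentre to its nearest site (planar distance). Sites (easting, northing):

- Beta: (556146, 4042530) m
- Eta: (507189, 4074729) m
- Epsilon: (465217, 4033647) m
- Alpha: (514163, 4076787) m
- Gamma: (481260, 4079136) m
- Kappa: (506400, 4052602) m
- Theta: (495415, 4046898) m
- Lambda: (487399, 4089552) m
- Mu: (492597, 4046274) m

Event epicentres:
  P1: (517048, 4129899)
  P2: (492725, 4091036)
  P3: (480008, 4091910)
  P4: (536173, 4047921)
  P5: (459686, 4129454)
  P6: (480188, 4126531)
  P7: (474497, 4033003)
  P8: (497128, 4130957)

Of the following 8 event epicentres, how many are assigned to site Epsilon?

P1 → Lambda
P2 → Lambda
P3 → Lambda
P4 → Beta
P5 → Lambda
P6 → Lambda
P7 → Epsilon
P8 → Lambda
1 of the 8 goes to Epsilon.

1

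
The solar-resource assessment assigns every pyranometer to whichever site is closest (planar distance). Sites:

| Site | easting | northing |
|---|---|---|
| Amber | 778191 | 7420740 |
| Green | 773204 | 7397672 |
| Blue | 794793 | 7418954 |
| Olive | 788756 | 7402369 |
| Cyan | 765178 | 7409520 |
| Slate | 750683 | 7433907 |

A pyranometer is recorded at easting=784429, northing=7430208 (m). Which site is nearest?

Squared distances to each site:
Amber: 128555668.000; Green: 1184591921.000; Blue: 234065012.000; Olive: 793732850.000; Cyan: 798594345.000; Slate: 1152475117.000.
Minimum at Amber.

Amber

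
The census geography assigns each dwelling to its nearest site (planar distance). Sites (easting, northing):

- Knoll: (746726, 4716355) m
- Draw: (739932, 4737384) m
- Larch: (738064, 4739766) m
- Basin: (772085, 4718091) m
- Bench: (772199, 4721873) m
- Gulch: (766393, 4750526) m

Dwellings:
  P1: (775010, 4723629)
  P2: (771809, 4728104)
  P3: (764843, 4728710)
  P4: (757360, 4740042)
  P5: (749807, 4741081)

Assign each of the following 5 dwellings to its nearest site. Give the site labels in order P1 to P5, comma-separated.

P1 → Bench (d²=10985257.00)
P2 → Bench (d²=38977461.00)
P3 → Bench (d²=100855305.00)
P4 → Gulch (d²=191509345.00)
P5 → Draw (d²=111183434.00)

Bench, Bench, Bench, Gulch, Draw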